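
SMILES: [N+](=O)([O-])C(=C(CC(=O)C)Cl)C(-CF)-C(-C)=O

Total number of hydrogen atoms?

11

Hydrogens are implicit in SMILES; fill each atom to its normal valence:
  4 × C: no H
  3 × O: no H
  2 × C: 3 H each → 6
  2 × C: 2 H each → 4
  1 × C: 1 H
  1 × Cl: no H
  1 × F: no H
  1 × N (charge +1): no H
  1 × O (charge -1): no H
  Total hydrogens = 11.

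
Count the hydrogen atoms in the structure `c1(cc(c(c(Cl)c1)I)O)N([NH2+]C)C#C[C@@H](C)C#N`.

12

Hydrogens are implicit in SMILES; fill each atom to its normal valence:
  4 × C (aromatic): no H
  3 × C: no H
  2 × C: 3 H each → 6
  2 × C (aromatic): 1 H each → 2
  2 × N: no H
  1 × C: 1 H
  1 × Cl: no H
  1 × I: no H
  1 × N (charge +1): 2 H
  1 × O: 1 H
  Total hydrogens = 12.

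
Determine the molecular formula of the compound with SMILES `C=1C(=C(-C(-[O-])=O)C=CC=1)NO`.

C7H6NO3-

Heavy atoms from the SMILES: 7 C, 1 N, 3 O.
Implicit hydrogens by atom environment:
  4 × C (aromatic): 1 H each → 4
  2 × C (aromatic): no H
  1 × C: no H
  1 × N: 1 H
  1 × O: 1 H
  1 × O: no H
  1 × O (charge -1): no H
  Total hydrogens = 6.
Net charge -1.
Molecular formula: C7H6NO3-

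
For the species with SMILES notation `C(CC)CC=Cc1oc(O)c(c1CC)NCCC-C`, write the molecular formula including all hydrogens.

Heavy atoms from the SMILES: 16 C, 1 N, 2 O.
Implicit hydrogens by atom environment:
  7 × C: 2 H each → 14
  4 × C (aromatic): no H
  3 × C: 3 H each → 9
  2 × C: 1 H each → 2
  1 × N: 1 H
  1 × O: 1 H
  1 × O (aromatic): no H
  Total hydrogens = 27.
Molecular formula: C16H27NO2

C16H27NO2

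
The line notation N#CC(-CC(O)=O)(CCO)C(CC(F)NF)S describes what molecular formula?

Heavy atoms from the SMILES: 9 C, 2 F, 2 N, 3 O, 1 S.
Implicit hydrogens by atom environment:
  4 × C: 2 H each → 8
  3 × C: no H
  2 × C: 1 H each → 2
  2 × F: no H
  2 × O: 1 H each → 2
  1 × N: 1 H
  1 × N: no H
  1 × O: no H
  1 × S: 1 H
  Total hydrogens = 14.
Molecular formula: C9H14F2N2O3S

C9H14F2N2O3S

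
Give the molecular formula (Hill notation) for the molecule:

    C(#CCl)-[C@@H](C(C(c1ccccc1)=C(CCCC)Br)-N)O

Heavy atoms from the SMILES: 1 Br, 16 C, 1 Cl, 1 N, 1 O.
Implicit hydrogens by atom environment:
  5 × C (aromatic): 1 H each → 5
  4 × C: no H
  3 × C: 2 H each → 6
  2 × C: 1 H each → 2
  1 × Br: no H
  1 × C: 3 H
  1 × C (aromatic): no H
  1 × Cl: no H
  1 × N: 2 H
  1 × O: 1 H
  Total hydrogens = 19.
Molecular formula: C16H19BrClNO

C16H19BrClNO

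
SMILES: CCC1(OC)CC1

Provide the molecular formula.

Heavy atoms from the SMILES: 6 C, 1 O.
Implicit hydrogens by atom environment:
  3 × C: 2 H each → 6
  2 × C: 3 H each → 6
  1 × C: no H
  1 × O: no H
  Total hydrogens = 12.
Molecular formula: C6H12O

C6H12O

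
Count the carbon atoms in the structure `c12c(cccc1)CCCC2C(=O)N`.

11

The symbol for carbon appears 11 times in the SMILES. Lowercase c denotes aromatic carbon and counts toward C.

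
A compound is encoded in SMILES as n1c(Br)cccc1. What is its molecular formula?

Heavy atoms from the SMILES: 1 Br, 5 C, 1 N.
Implicit hydrogens by atom environment:
  4 × C (aromatic): 1 H each → 4
  1 × Br: no H
  1 × C (aromatic): no H
  1 × N (aromatic): no H
  Total hydrogens = 4.
Molecular formula: C5H4BrN

C5H4BrN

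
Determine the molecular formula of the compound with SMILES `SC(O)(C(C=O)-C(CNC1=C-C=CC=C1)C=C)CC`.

C15H21NO2S

Heavy atoms from the SMILES: 15 C, 1 N, 2 O, 1 S.
Implicit hydrogens by atom environment:
  5 × C (aromatic): 1 H each → 5
  4 × C: 1 H each → 4
  3 × C: 2 H each → 6
  1 × C: 3 H
  1 × C: no H
  1 × C (aromatic): no H
  1 × N: 1 H
  1 × O: 1 H
  1 × O: no H
  1 × S: 1 H
  Total hydrogens = 21.
Molecular formula: C15H21NO2S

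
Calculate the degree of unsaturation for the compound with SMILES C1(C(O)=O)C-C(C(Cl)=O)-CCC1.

3

Molecular formula from the SMILES: C8H11ClO3.
DoU = (2C + 2 + N − H − X)/2 = (2·8 + 2 + 0 − 11 − 1)/2 = 6/2 = 3.
(Structurally: 1 ring(s) + 2 π bond(s) = 3.)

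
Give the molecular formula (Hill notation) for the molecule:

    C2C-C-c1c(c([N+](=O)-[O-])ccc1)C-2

C10H11NO2

Heavy atoms from the SMILES: 10 C, 1 N, 2 O.
Implicit hydrogens by atom environment:
  4 × C: 2 H each → 8
  3 × C (aromatic): 1 H each → 3
  3 × C (aromatic): no H
  1 × N (charge +1): no H
  1 × O: no H
  1 × O (charge -1): no H
  Total hydrogens = 11.
Molecular formula: C10H11NO2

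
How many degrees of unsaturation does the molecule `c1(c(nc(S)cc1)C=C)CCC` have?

5

Molecular formula from the SMILES: C10H13NS.
DoU = (2C + 2 + N − H − X)/2 = (2·10 + 2 + 1 − 13 − 0)/2 = 10/2 = 5.
(Structurally: 1 ring(s) + 4 π bond(s) = 5.)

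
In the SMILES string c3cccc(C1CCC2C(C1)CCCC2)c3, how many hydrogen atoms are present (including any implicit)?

22

Hydrogens are implicit in SMILES; fill each atom to its normal valence:
  7 × C: 2 H each → 14
  5 × C (aromatic): 1 H each → 5
  3 × C: 1 H each → 3
  1 × C (aromatic): no H
  Total hydrogens = 22.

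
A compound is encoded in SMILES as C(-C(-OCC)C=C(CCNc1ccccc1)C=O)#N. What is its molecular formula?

Heavy atoms from the SMILES: 15 C, 2 N, 2 O.
Implicit hydrogens by atom environment:
  5 × C (aromatic): 1 H each → 5
  3 × C: 2 H each → 6
  3 × C: 1 H each → 3
  2 × C: no H
  2 × O: no H
  1 × C: 3 H
  1 × C (aromatic): no H
  1 × N: 1 H
  1 × N: no H
  Total hydrogens = 18.
Molecular formula: C15H18N2O2

C15H18N2O2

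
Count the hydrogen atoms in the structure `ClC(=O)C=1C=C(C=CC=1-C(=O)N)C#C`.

Hydrogens are implicit in SMILES; fill each atom to its normal valence:
  3 × C (aromatic): 1 H each → 3
  3 × C (aromatic): no H
  3 × C: no H
  2 × O: no H
  1 × C: 1 H
  1 × Cl: no H
  1 × N: 2 H
  Total hydrogens = 6.

6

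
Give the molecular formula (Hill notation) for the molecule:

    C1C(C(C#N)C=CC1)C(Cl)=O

C8H8ClNO

Heavy atoms from the SMILES: 8 C, 1 Cl, 1 N, 1 O.
Implicit hydrogens by atom environment:
  4 × C: 1 H each → 4
  2 × C: 2 H each → 4
  2 × C: no H
  1 × Cl: no H
  1 × N: no H
  1 × O: no H
  Total hydrogens = 8.
Molecular formula: C8H8ClNO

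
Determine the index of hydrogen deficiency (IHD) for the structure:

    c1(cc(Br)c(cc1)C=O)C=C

6

Molecular formula from the SMILES: C9H7BrO.
DoU = (2C + 2 + N − H − X)/2 = (2·9 + 2 + 0 − 7 − 1)/2 = 12/2 = 6.
(Structurally: 1 ring(s) + 5 π bond(s) = 6.)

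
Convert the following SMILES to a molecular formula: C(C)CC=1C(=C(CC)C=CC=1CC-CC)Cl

Heavy atoms from the SMILES: 15 C, 1 Cl.
Implicit hydrogens by atom environment:
  6 × C: 2 H each → 12
  4 × C (aromatic): no H
  3 × C: 3 H each → 9
  2 × C (aromatic): 1 H each → 2
  1 × Cl: no H
  Total hydrogens = 23.
Molecular formula: C15H23Cl

C15H23Cl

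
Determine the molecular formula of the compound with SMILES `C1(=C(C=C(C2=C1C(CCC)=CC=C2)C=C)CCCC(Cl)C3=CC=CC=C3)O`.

C25H27ClO

Heavy atoms from the SMILES: 25 C, 1 Cl, 1 O.
Implicit hydrogens by atom environment:
  9 × C (aromatic): 1 H each → 9
  7 × C (aromatic): no H
  6 × C: 2 H each → 12
  2 × C: 1 H each → 2
  1 × C: 3 H
  1 × Cl: no H
  1 × O: 1 H
  Total hydrogens = 27.
Molecular formula: C25H27ClO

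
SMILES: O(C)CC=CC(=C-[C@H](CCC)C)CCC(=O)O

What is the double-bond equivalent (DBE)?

Molecular formula from the SMILES: C14H24O3.
DoU = (2C + 2 + N − H − X)/2 = (2·14 + 2 + 0 − 24 − 0)/2 = 6/2 = 3.
(Structurally: 0 ring(s) + 3 π bond(s) = 3.)

3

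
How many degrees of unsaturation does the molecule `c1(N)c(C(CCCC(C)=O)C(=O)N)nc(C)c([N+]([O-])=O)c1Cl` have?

7

Molecular formula from the SMILES: C13H17ClN4O4.
DoU = (2C + 2 + N − H − X)/2 = (2·13 + 2 + 4 − 17 − 1)/2 = 14/2 = 7.
(Structurally: 1 ring(s) + 6 π bond(s) = 7.)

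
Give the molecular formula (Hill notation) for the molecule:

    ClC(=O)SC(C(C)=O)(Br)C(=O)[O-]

C5H3BrClO4S-

Heavy atoms from the SMILES: 1 Br, 5 C, 1 Cl, 4 O, 1 S.
Implicit hydrogens by atom environment:
  4 × C: no H
  3 × O: no H
  1 × Br: no H
  1 × C: 3 H
  1 × Cl: no H
  1 × O (charge -1): no H
  1 × S: no H
  Total hydrogens = 3.
Net charge -1.
Molecular formula: C5H3BrClO4S-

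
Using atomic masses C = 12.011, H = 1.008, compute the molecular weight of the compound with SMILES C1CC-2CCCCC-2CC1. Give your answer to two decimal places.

Molecular formula: C10H18.
M = 10×12.011 + 18×1.008 = 138.25 g/mol.

138.25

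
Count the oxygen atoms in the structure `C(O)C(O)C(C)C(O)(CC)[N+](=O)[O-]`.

5

The symbol for oxygen appears 5 times in the SMILES.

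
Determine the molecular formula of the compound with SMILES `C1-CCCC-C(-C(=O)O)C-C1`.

C9H16O2

Heavy atoms from the SMILES: 9 C, 2 O.
Implicit hydrogens by atom environment:
  7 × C: 2 H each → 14
  1 × C: 1 H
  1 × C: no H
  1 × O: 1 H
  1 × O: no H
  Total hydrogens = 16.
Molecular formula: C9H16O2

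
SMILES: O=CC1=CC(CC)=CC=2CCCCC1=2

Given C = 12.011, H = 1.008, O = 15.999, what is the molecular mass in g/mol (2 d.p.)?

Molecular formula: C13H16O.
M = 13×12.011 + 16×1.008 + 1×15.999 = 188.27 g/mol.

188.27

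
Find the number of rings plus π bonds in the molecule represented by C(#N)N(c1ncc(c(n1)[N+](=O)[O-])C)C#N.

9

Molecular formula from the SMILES: C7H4N6O2.
DoU = (2C + 2 + N − H − X)/2 = (2·7 + 2 + 6 − 4 − 0)/2 = 18/2 = 9.
(Structurally: 1 ring(s) + 8 π bond(s) = 9.)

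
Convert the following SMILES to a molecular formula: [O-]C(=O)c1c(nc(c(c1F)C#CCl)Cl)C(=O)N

C9H2Cl2FN2O3-

Heavy atoms from the SMILES: 9 C, 2 Cl, 1 F, 2 N, 3 O.
Implicit hydrogens by atom environment:
  5 × C (aromatic): no H
  4 × C: no H
  2 × Cl: no H
  2 × O: no H
  1 × F: no H
  1 × N: 2 H
  1 × N (aromatic): no H
  1 × O (charge -1): no H
  Total hydrogens = 2.
Net charge -1.
Molecular formula: C9H2Cl2FN2O3-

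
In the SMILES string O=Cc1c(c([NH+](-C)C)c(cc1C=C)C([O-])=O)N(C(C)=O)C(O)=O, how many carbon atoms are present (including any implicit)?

The symbol for carbon appears 15 times in the SMILES. Lowercase c denotes aromatic carbon and counts toward C.

15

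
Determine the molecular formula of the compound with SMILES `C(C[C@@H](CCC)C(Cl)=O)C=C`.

Heavy atoms from the SMILES: 9 C, 1 Cl, 1 O.
Implicit hydrogens by atom environment:
  5 × C: 2 H each → 10
  2 × C: 1 H each → 2
  1 × C: 3 H
  1 × C: no H
  1 × Cl: no H
  1 × O: no H
  Total hydrogens = 15.
Molecular formula: C9H15ClO

C9H15ClO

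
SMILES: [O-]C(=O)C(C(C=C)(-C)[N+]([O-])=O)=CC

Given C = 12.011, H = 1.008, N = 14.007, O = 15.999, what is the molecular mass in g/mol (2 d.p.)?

Molecular formula: C8H10NO4-.
M = 8×12.011 + 10×1.008 + 1×14.007 + 4×15.999 = 184.17 g/mol.

184.17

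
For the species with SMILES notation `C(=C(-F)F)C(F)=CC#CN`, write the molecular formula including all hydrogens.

C6H4F3N

Heavy atoms from the SMILES: 6 C, 3 F, 1 N.
Implicit hydrogens by atom environment:
  4 × C: no H
  3 × F: no H
  2 × C: 1 H each → 2
  1 × N: 2 H
  Total hydrogens = 4.
Molecular formula: C6H4F3N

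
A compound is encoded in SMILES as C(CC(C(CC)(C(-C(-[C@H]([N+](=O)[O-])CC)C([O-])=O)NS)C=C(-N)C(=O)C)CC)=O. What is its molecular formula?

C18H30N3O6S-

Heavy atoms from the SMILES: 18 C, 3 N, 6 O, 1 S.
Implicit hydrogens by atom environment:
  6 × C: 1 H each → 6
  4 × C: 3 H each → 12
  4 × C: 2 H each → 8
  4 × C: no H
  4 × O: no H
  2 × O (charge -1): no H
  1 × N: 2 H
  1 × N: 1 H
  1 × N (charge +1): no H
  1 × S: 1 H
  Total hydrogens = 30.
Net charge -1.
Molecular formula: C18H30N3O6S-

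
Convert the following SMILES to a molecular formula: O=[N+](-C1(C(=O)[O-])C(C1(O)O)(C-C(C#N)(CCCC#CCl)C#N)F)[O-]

C13H10ClFN3O6-

Heavy atoms from the SMILES: 13 C, 1 Cl, 1 F, 3 N, 6 O.
Implicit hydrogens by atom environment:
  9 × C: no H
  4 × C: 2 H each → 8
  2 × N: no H
  2 × O: 1 H each → 2
  2 × O: no H
  2 × O (charge -1): no H
  1 × Cl: no H
  1 × F: no H
  1 × N (charge +1): no H
  Total hydrogens = 10.
Net charge -1.
Molecular formula: C13H10ClFN3O6-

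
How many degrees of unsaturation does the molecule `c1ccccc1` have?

Molecular formula from the SMILES: C6H6.
DoU = (2C + 2 + N − H − X)/2 = (2·6 + 2 + 0 − 6 − 0)/2 = 8/2 = 4.
(Structurally: 1 ring(s) + 3 π bond(s) = 4.)

4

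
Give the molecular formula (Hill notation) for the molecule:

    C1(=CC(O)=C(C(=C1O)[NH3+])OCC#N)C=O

Heavy atoms from the SMILES: 9 C, 2 N, 4 O.
Implicit hydrogens by atom environment:
  5 × C (aromatic): no H
  2 × O: 1 H each → 2
  2 × O: no H
  1 × C: 2 H
  1 × C (aromatic): 1 H
  1 × C: 1 H
  1 × C: no H
  1 × N (charge +1): 3 H
  1 × N: no H
  Total hydrogens = 9.
Net charge +1.
Molecular formula: C9H9N2O4+

C9H9N2O4+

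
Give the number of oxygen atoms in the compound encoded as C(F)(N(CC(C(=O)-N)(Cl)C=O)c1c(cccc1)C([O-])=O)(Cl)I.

4

The symbol for oxygen appears 4 times in the SMILES.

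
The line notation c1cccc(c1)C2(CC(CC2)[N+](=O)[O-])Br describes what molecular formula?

C11H12BrNO2

Heavy atoms from the SMILES: 1 Br, 11 C, 1 N, 2 O.
Implicit hydrogens by atom environment:
  5 × C (aromatic): 1 H each → 5
  3 × C: 2 H each → 6
  1 × Br: no H
  1 × C: 1 H
  1 × C: no H
  1 × C (aromatic): no H
  1 × N (charge +1): no H
  1 × O: no H
  1 × O (charge -1): no H
  Total hydrogens = 12.
Molecular formula: C11H12BrNO2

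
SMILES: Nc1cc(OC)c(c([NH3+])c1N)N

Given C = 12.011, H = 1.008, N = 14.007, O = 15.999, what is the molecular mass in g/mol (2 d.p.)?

169.21

Molecular formula: C7H13N4O+.
M = 7×12.011 + 13×1.008 + 4×14.007 + 1×15.999 = 169.21 g/mol.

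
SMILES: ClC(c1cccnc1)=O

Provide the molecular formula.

C6H4ClNO

Heavy atoms from the SMILES: 6 C, 1 Cl, 1 N, 1 O.
Implicit hydrogens by atom environment:
  4 × C (aromatic): 1 H each → 4
  1 × C (aromatic): no H
  1 × C: no H
  1 × Cl: no H
  1 × N (aromatic): no H
  1 × O: no H
  Total hydrogens = 4.
Molecular formula: C6H4ClNO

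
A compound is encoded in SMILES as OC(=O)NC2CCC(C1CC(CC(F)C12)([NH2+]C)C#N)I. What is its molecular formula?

C13H20FIN3O2+

Heavy atoms from the SMILES: 13 C, 1 F, 1 I, 3 N, 2 O.
Implicit hydrogens by atom environment:
  5 × C: 1 H each → 5
  4 × C: 2 H each → 8
  3 × C: no H
  1 × C: 3 H
  1 × F: no H
  1 × I: no H
  1 × N (charge +1): 2 H
  1 × N: 1 H
  1 × N: no H
  1 × O: 1 H
  1 × O: no H
  Total hydrogens = 20.
Net charge +1.
Molecular formula: C13H20FIN3O2+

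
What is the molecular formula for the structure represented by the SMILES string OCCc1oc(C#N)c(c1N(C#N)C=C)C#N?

Heavy atoms from the SMILES: 11 C, 4 N, 2 O.
Implicit hydrogens by atom environment:
  4 × C (aromatic): no H
  4 × N: no H
  3 × C: 2 H each → 6
  3 × C: no H
  1 × C: 1 H
  1 × O: 1 H
  1 × O (aromatic): no H
  Total hydrogens = 8.
Molecular formula: C11H8N4O2

C11H8N4O2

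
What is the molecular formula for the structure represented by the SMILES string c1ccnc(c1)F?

C5H4FN

Heavy atoms from the SMILES: 5 C, 1 F, 1 N.
Implicit hydrogens by atom environment:
  4 × C (aromatic): 1 H each → 4
  1 × C (aromatic): no H
  1 × F: no H
  1 × N (aromatic): no H
  Total hydrogens = 4.
Molecular formula: C5H4FN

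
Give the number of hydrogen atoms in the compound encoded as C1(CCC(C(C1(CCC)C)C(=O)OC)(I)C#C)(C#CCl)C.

Hydrogens are implicit in SMILES; fill each atom to its normal valence:
  7 × C: no H
  4 × C: 3 H each → 12
  4 × C: 2 H each → 8
  2 × C: 1 H each → 2
  2 × O: no H
  1 × Cl: no H
  1 × I: no H
  Total hydrogens = 22.

22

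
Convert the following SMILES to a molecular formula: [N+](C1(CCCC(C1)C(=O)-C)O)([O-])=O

Heavy atoms from the SMILES: 8 C, 1 N, 4 O.
Implicit hydrogens by atom environment:
  4 × C: 2 H each → 8
  2 × C: no H
  2 × O: no H
  1 × C: 3 H
  1 × C: 1 H
  1 × N (charge +1): no H
  1 × O: 1 H
  1 × O (charge -1): no H
  Total hydrogens = 13.
Molecular formula: C8H13NO4

C8H13NO4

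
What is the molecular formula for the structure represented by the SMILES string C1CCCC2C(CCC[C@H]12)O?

Heavy atoms from the SMILES: 10 C, 1 O.
Implicit hydrogens by atom environment:
  7 × C: 2 H each → 14
  3 × C: 1 H each → 3
  1 × O: 1 H
  Total hydrogens = 18.
Molecular formula: C10H18O

C10H18O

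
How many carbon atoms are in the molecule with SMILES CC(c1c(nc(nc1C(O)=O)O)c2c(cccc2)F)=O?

The symbol for carbon appears 13 times in the SMILES. Lowercase c denotes aromatic carbon and counts toward C.

13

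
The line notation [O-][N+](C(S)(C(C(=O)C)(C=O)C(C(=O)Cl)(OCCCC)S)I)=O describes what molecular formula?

C11H15ClINO6S2

Heavy atoms from the SMILES: 11 C, 1 Cl, 1 I, 1 N, 6 O, 2 S.
Implicit hydrogens by atom environment:
  5 × C: no H
  5 × O: no H
  3 × C: 2 H each → 6
  2 × C: 3 H each → 6
  2 × S: 1 H each → 2
  1 × C: 1 H
  1 × Cl: no H
  1 × I: no H
  1 × N (charge +1): no H
  1 × O (charge -1): no H
  Total hydrogens = 15.
Molecular formula: C11H15ClINO6S2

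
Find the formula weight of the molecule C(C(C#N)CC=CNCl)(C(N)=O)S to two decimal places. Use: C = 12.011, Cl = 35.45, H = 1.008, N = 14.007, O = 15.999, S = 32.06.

Molecular formula: C7H10ClN3OS.
M = 7×12.011 + 1×35.45 + 10×1.008 + 3×14.007 + 1×15.999 + 1×32.06 = 219.69 g/mol.

219.69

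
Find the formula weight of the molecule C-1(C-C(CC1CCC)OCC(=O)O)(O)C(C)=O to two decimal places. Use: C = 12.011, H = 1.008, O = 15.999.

244.29

Molecular formula: C12H20O5.
M = 12×12.011 + 20×1.008 + 5×15.999 = 244.29 g/mol.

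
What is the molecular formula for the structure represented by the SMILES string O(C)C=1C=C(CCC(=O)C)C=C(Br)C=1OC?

Heavy atoms from the SMILES: 1 Br, 12 C, 3 O.
Implicit hydrogens by atom environment:
  4 × C (aromatic): no H
  3 × C: 3 H each → 9
  3 × O: no H
  2 × C: 2 H each → 4
  2 × C (aromatic): 1 H each → 2
  1 × Br: no H
  1 × C: no H
  Total hydrogens = 15.
Molecular formula: C12H15BrO3

C12H15BrO3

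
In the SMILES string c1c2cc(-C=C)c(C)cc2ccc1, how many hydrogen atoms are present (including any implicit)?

12

Hydrogens are implicit in SMILES; fill each atom to its normal valence:
  6 × C (aromatic): 1 H each → 6
  4 × C (aromatic): no H
  1 × C: 3 H
  1 × C: 2 H
  1 × C: 1 H
  Total hydrogens = 12.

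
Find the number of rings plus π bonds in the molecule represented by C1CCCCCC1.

Molecular formula from the SMILES: C7H14.
DoU = (2C + 2 + N − H − X)/2 = (2·7 + 2 + 0 − 14 − 0)/2 = 2/2 = 1.
(Structurally: 1 ring(s) + 0 π bond(s) = 1.)

1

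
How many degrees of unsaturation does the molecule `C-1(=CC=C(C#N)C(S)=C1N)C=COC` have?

Molecular formula from the SMILES: C10H10N2OS.
DoU = (2C + 2 + N − H − X)/2 = (2·10 + 2 + 2 − 10 − 0)/2 = 14/2 = 7.
(Structurally: 1 ring(s) + 6 π bond(s) = 7.)

7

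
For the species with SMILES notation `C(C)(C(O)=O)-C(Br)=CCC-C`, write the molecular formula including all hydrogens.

Heavy atoms from the SMILES: 1 Br, 8 C, 2 O.
Implicit hydrogens by atom environment:
  2 × C: 3 H each → 6
  2 × C: 2 H each → 4
  2 × C: 1 H each → 2
  2 × C: no H
  1 × Br: no H
  1 × O: 1 H
  1 × O: no H
  Total hydrogens = 13.
Molecular formula: C8H13BrO2

C8H13BrO2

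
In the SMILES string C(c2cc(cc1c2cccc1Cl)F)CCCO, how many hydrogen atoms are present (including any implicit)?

Hydrogens are implicit in SMILES; fill each atom to its normal valence:
  5 × C (aromatic): 1 H each → 5
  5 × C (aromatic): no H
  4 × C: 2 H each → 8
  1 × Cl: no H
  1 × F: no H
  1 × O: 1 H
  Total hydrogens = 14.

14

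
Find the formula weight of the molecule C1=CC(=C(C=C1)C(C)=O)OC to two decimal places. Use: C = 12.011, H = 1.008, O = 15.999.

150.18

Molecular formula: C9H10O2.
M = 9×12.011 + 10×1.008 + 2×15.999 = 150.18 g/mol.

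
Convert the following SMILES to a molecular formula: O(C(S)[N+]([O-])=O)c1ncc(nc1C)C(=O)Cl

Heavy atoms from the SMILES: 7 C, 1 Cl, 3 N, 4 O, 1 S.
Implicit hydrogens by atom environment:
  3 × C (aromatic): no H
  3 × O: no H
  2 × N (aromatic): no H
  1 × C: 3 H
  1 × C (aromatic): 1 H
  1 × C: 1 H
  1 × C: no H
  1 × Cl: no H
  1 × N (charge +1): no H
  1 × O (charge -1): no H
  1 × S: 1 H
  Total hydrogens = 6.
Molecular formula: C7H6ClN3O4S

C7H6ClN3O4S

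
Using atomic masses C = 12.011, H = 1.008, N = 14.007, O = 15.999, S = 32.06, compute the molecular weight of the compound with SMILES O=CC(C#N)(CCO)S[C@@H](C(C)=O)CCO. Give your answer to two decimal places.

245.29

Molecular formula: C10H15NO4S.
M = 10×12.011 + 15×1.008 + 1×14.007 + 4×15.999 + 1×32.06 = 245.29 g/mol.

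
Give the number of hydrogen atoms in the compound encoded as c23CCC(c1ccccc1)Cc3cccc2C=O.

16

Hydrogens are implicit in SMILES; fill each atom to its normal valence:
  8 × C (aromatic): 1 H each → 8
  4 × C (aromatic): no H
  3 × C: 2 H each → 6
  2 × C: 1 H each → 2
  1 × O: no H
  Total hydrogens = 16.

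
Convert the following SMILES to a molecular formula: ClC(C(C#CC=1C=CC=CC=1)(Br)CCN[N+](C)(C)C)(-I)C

C16H22BrClIN2+

Heavy atoms from the SMILES: 1 Br, 16 C, 1 Cl, 1 I, 2 N.
Implicit hydrogens by atom environment:
  5 × C (aromatic): 1 H each → 5
  4 × C: 3 H each → 12
  4 × C: no H
  2 × C: 2 H each → 4
  1 × Br: no H
  1 × C (aromatic): no H
  1 × Cl: no H
  1 × I: no H
  1 × N: 1 H
  1 × N (charge +1): no H
  Total hydrogens = 22.
Net charge +1.
Molecular formula: C16H22BrClIN2+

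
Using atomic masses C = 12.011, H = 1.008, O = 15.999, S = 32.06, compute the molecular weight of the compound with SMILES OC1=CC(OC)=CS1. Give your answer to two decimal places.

Molecular formula: C5H6O2S.
M = 5×12.011 + 6×1.008 + 2×15.999 + 1×32.06 = 130.16 g/mol.

130.16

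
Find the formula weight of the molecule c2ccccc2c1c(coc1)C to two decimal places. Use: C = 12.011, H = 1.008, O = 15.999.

Molecular formula: C11H10O.
M = 11×12.011 + 10×1.008 + 1×15.999 = 158.20 g/mol.

158.20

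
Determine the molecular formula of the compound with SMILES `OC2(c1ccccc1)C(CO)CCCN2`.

C12H17NO2

Heavy atoms from the SMILES: 12 C, 1 N, 2 O.
Implicit hydrogens by atom environment:
  5 × C (aromatic): 1 H each → 5
  4 × C: 2 H each → 8
  2 × O: 1 H each → 2
  1 × C: 1 H
  1 × C: no H
  1 × C (aromatic): no H
  1 × N: 1 H
  Total hydrogens = 17.
Molecular formula: C12H17NO2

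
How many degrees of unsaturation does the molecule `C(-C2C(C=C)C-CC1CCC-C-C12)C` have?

Molecular formula from the SMILES: C14H24.
DoU = (2C + 2 + N − H − X)/2 = (2·14 + 2 + 0 − 24 − 0)/2 = 6/2 = 3.
(Structurally: 2 ring(s) + 1 π bond(s) = 3.)

3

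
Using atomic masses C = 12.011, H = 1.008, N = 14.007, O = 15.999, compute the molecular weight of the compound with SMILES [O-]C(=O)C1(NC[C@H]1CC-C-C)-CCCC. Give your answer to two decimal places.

212.31

Molecular formula: C12H22NO2-.
M = 12×12.011 + 22×1.008 + 1×14.007 + 2×15.999 = 212.31 g/mol.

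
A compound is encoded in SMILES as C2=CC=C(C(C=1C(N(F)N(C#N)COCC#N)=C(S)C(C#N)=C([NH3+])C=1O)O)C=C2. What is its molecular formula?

C18H16FN6O3S+

Heavy atoms from the SMILES: 18 C, 1 F, 6 N, 3 O, 1 S.
Implicit hydrogens by atom environment:
  7 × C (aromatic): no H
  5 × C (aromatic): 1 H each → 5
  5 × N: no H
  3 × C: no H
  2 × C: 2 H each → 4
  2 × O: 1 H each → 2
  1 × C: 1 H
  1 × F: no H
  1 × N (charge +1): 3 H
  1 × O: no H
  1 × S: 1 H
  Total hydrogens = 16.
Net charge +1.
Molecular formula: C18H16FN6O3S+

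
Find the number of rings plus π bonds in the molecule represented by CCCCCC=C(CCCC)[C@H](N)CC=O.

Molecular formula from the SMILES: C14H27NO.
DoU = (2C + 2 + N − H − X)/2 = (2·14 + 2 + 1 − 27 − 0)/2 = 4/2 = 2.
(Structurally: 0 ring(s) + 2 π bond(s) = 2.)

2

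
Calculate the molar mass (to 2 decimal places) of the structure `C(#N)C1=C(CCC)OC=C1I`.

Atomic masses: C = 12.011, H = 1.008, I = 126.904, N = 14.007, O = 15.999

261.06

Molecular formula: C8H8INO.
M = 8×12.011 + 8×1.008 + 1×126.904 + 1×14.007 + 1×15.999 = 261.06 g/mol.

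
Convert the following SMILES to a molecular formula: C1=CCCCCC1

Heavy atoms from the SMILES: 7 C.
Implicit hydrogens by atom environment:
  5 × C: 2 H each → 10
  2 × C: 1 H each → 2
  Total hydrogens = 12.
Molecular formula: C7H12

C7H12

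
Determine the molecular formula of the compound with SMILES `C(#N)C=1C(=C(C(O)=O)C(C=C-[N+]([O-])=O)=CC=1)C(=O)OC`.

Heavy atoms from the SMILES: 12 C, 2 N, 6 O.
Implicit hydrogens by atom environment:
  4 × C (aromatic): no H
  4 × O: no H
  3 × C: no H
  2 × C (aromatic): 1 H each → 2
  2 × C: 1 H each → 2
  1 × C: 3 H
  1 × N: no H
  1 × N (charge +1): no H
  1 × O: 1 H
  1 × O (charge -1): no H
  Total hydrogens = 8.
Molecular formula: C12H8N2O6

C12H8N2O6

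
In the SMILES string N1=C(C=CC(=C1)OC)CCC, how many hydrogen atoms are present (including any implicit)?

Hydrogens are implicit in SMILES; fill each atom to its normal valence:
  3 × C (aromatic): 1 H each → 3
  2 × C: 3 H each → 6
  2 × C: 2 H each → 4
  2 × C (aromatic): no H
  1 × N (aromatic): no H
  1 × O: no H
  Total hydrogens = 13.

13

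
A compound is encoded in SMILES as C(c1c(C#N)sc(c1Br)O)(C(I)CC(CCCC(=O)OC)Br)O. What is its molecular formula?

Heavy atoms from the SMILES: 2 Br, 14 C, 1 I, 1 N, 4 O, 1 S.
Implicit hydrogens by atom environment:
  4 × C: 2 H each → 8
  4 × C (aromatic): no H
  3 × C: 1 H each → 3
  2 × Br: no H
  2 × C: no H
  2 × O: 1 H each → 2
  2 × O: no H
  1 × C: 3 H
  1 × I: no H
  1 × N: no H
  1 × S (aromatic): no H
  Total hydrogens = 16.
Molecular formula: C14H16Br2INO4S

C14H16Br2INO4S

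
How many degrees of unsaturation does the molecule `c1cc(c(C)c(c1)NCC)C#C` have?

Molecular formula from the SMILES: C11H13N.
DoU = (2C + 2 + N − H − X)/2 = (2·11 + 2 + 1 − 13 − 0)/2 = 12/2 = 6.
(Structurally: 1 ring(s) + 5 π bond(s) = 6.)

6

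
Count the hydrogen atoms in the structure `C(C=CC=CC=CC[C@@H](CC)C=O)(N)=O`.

17

Hydrogens are implicit in SMILES; fill each atom to its normal valence:
  8 × C: 1 H each → 8
  2 × C: 2 H each → 4
  2 × O: no H
  1 × C: 3 H
  1 × C: no H
  1 × N: 2 H
  Total hydrogens = 17.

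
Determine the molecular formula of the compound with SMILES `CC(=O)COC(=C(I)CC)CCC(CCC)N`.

C13H24INO2

Heavy atoms from the SMILES: 13 C, 1 I, 1 N, 2 O.
Implicit hydrogens by atom environment:
  6 × C: 2 H each → 12
  3 × C: 3 H each → 9
  3 × C: no H
  2 × O: no H
  1 × C: 1 H
  1 × I: no H
  1 × N: 2 H
  Total hydrogens = 24.
Molecular formula: C13H24INO2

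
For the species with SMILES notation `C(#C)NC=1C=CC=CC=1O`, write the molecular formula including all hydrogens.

C8H7NO

Heavy atoms from the SMILES: 8 C, 1 N, 1 O.
Implicit hydrogens by atom environment:
  4 × C (aromatic): 1 H each → 4
  2 × C (aromatic): no H
  1 × C: 1 H
  1 × C: no H
  1 × N: 1 H
  1 × O: 1 H
  Total hydrogens = 7.
Molecular formula: C8H7NO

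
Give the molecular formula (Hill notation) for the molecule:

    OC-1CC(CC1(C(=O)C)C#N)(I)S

C8H10INO2S

Heavy atoms from the SMILES: 8 C, 1 I, 1 N, 2 O, 1 S.
Implicit hydrogens by atom environment:
  4 × C: no H
  2 × C: 2 H each → 4
  1 × C: 3 H
  1 × C: 1 H
  1 × I: no H
  1 × N: no H
  1 × O: 1 H
  1 × O: no H
  1 × S: 1 H
  Total hydrogens = 10.
Molecular formula: C8H10INO2S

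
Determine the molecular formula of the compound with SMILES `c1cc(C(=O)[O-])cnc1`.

Heavy atoms from the SMILES: 6 C, 1 N, 2 O.
Implicit hydrogens by atom environment:
  4 × C (aromatic): 1 H each → 4
  1 × C (aromatic): no H
  1 × C: no H
  1 × N (aromatic): no H
  1 × O: no H
  1 × O (charge -1): no H
  Total hydrogens = 4.
Net charge -1.
Molecular formula: C6H4NO2-

C6H4NO2-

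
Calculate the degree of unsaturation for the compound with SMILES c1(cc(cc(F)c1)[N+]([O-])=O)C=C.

Molecular formula from the SMILES: C8H6FNO2.
DoU = (2C + 2 + N − H − X)/2 = (2·8 + 2 + 1 − 6 − 1)/2 = 12/2 = 6.
(Structurally: 1 ring(s) + 5 π bond(s) = 6.)

6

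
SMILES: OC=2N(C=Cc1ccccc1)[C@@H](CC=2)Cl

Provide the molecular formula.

Heavy atoms from the SMILES: 12 C, 1 Cl, 1 N, 1 O.
Implicit hydrogens by atom environment:
  5 × C (aromatic): 1 H each → 5
  4 × C: 1 H each → 4
  1 × C: 2 H
  1 × C: no H
  1 × C (aromatic): no H
  1 × Cl: no H
  1 × N: no H
  1 × O: 1 H
  Total hydrogens = 12.
Molecular formula: C12H12ClNO

C12H12ClNO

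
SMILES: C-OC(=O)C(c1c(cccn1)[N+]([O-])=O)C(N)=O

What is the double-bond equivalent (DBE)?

7

Molecular formula from the SMILES: C9H9N3O5.
DoU = (2C + 2 + N − H − X)/2 = (2·9 + 2 + 3 − 9 − 0)/2 = 14/2 = 7.
(Structurally: 1 ring(s) + 6 π bond(s) = 7.)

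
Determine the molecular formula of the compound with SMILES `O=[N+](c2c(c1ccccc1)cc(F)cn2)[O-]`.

Heavy atoms from the SMILES: 11 C, 1 F, 2 N, 2 O.
Implicit hydrogens by atom environment:
  7 × C (aromatic): 1 H each → 7
  4 × C (aromatic): no H
  1 × F: no H
  1 × N (aromatic): no H
  1 × N (charge +1): no H
  1 × O: no H
  1 × O (charge -1): no H
  Total hydrogens = 7.
Molecular formula: C11H7FN2O2

C11H7FN2O2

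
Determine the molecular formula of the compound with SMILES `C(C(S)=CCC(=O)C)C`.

C7H12OS

Heavy atoms from the SMILES: 7 C, 1 O, 1 S.
Implicit hydrogens by atom environment:
  2 × C: 3 H each → 6
  2 × C: 2 H each → 4
  2 × C: no H
  1 × C: 1 H
  1 × O: no H
  1 × S: 1 H
  Total hydrogens = 12.
Molecular formula: C7H12OS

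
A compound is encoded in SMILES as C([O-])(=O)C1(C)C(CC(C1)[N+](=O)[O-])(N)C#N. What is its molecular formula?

C8H10N3O4-

Heavy atoms from the SMILES: 8 C, 3 N, 4 O.
Implicit hydrogens by atom environment:
  4 × C: no H
  2 × C: 2 H each → 4
  2 × O: no H
  2 × O (charge -1): no H
  1 × C: 3 H
  1 × C: 1 H
  1 × N: 2 H
  1 × N (charge +1): no H
  1 × N: no H
  Total hydrogens = 10.
Net charge -1.
Molecular formula: C8H10N3O4-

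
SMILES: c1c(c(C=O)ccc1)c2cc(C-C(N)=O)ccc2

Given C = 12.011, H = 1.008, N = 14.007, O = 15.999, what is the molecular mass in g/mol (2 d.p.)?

Molecular formula: C15H13NO2.
M = 15×12.011 + 13×1.008 + 1×14.007 + 2×15.999 = 239.27 g/mol.

239.27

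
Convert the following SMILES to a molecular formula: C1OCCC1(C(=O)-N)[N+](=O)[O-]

Heavy atoms from the SMILES: 5 C, 2 N, 4 O.
Implicit hydrogens by atom environment:
  3 × C: 2 H each → 6
  3 × O: no H
  2 × C: no H
  1 × N: 2 H
  1 × N (charge +1): no H
  1 × O (charge -1): no H
  Total hydrogens = 8.
Molecular formula: C5H8N2O4

C5H8N2O4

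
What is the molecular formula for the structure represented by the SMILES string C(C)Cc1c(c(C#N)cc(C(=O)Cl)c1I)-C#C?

C13H9ClINO

Heavy atoms from the SMILES: 13 C, 1 Cl, 1 I, 1 N, 1 O.
Implicit hydrogens by atom environment:
  5 × C (aromatic): no H
  3 × C: no H
  2 × C: 2 H each → 4
  1 × C: 3 H
  1 × C (aromatic): 1 H
  1 × C: 1 H
  1 × Cl: no H
  1 × I: no H
  1 × N: no H
  1 × O: no H
  Total hydrogens = 9.
Molecular formula: C13H9ClINO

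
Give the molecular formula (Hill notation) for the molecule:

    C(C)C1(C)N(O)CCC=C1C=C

C10H17NO

Heavy atoms from the SMILES: 10 C, 1 N, 1 O.
Implicit hydrogens by atom environment:
  4 × C: 2 H each → 8
  2 × C: 3 H each → 6
  2 × C: 1 H each → 2
  2 × C: no H
  1 × N: no H
  1 × O: 1 H
  Total hydrogens = 17.
Molecular formula: C10H17NO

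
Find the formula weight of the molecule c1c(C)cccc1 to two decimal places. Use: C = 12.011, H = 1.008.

Molecular formula: C7H8.
M = 7×12.011 + 8×1.008 = 92.14 g/mol.

92.14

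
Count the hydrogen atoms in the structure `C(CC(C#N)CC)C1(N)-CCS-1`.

16

Hydrogens are implicit in SMILES; fill each atom to its normal valence:
  5 × C: 2 H each → 10
  2 × C: no H
  1 × C: 3 H
  1 × C: 1 H
  1 × N: 2 H
  1 × N: no H
  1 × S: no H
  Total hydrogens = 16.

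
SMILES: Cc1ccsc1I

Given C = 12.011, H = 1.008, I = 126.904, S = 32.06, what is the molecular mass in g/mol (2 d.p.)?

Molecular formula: C5H5IS.
M = 5×12.011 + 5×1.008 + 1×126.904 + 1×32.06 = 224.06 g/mol.

224.06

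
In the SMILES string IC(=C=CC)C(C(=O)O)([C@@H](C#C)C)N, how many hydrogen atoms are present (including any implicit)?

12

Hydrogens are implicit in SMILES; fill each atom to its normal valence:
  5 × C: no H
  3 × C: 1 H each → 3
  2 × C: 3 H each → 6
  1 × I: no H
  1 × N: 2 H
  1 × O: 1 H
  1 × O: no H
  Total hydrogens = 12.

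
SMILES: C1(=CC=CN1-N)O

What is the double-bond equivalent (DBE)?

3

Molecular formula from the SMILES: C4H6N2O.
DoU = (2C + 2 + N − H − X)/2 = (2·4 + 2 + 2 − 6 − 0)/2 = 6/2 = 3.
(Structurally: 1 ring(s) + 2 π bond(s) = 3.)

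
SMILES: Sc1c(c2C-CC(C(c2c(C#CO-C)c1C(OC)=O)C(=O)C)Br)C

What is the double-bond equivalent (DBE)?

9

Molecular formula from the SMILES: C18H19BrO4S.
DoU = (2C + 2 + N − H − X)/2 = (2·18 + 2 + 0 − 19 − 1)/2 = 18/2 = 9.
(Structurally: 2 ring(s) + 7 π bond(s) = 9.)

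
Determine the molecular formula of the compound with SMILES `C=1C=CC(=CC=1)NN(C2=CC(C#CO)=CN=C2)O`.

Heavy atoms from the SMILES: 13 C, 3 N, 2 O.
Implicit hydrogens by atom environment:
  8 × C (aromatic): 1 H each → 8
  3 × C (aromatic): no H
  2 × C: no H
  2 × O: 1 H each → 2
  1 × N: 1 H
  1 × N (aromatic): no H
  1 × N: no H
  Total hydrogens = 11.
Molecular formula: C13H11N3O2

C13H11N3O2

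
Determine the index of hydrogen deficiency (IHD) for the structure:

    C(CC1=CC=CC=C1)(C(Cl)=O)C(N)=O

Molecular formula from the SMILES: C10H10ClNO2.
DoU = (2C + 2 + N − H − X)/2 = (2·10 + 2 + 1 − 10 − 1)/2 = 12/2 = 6.
(Structurally: 1 ring(s) + 5 π bond(s) = 6.)

6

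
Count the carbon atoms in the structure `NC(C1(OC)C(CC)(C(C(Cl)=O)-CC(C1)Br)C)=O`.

The symbol for carbon appears 12 times in the SMILES. (Cl is a single chlorine, not C + l.)

12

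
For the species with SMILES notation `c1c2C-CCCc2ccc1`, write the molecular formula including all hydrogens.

Heavy atoms from the SMILES: 10 C.
Implicit hydrogens by atom environment:
  4 × C: 2 H each → 8
  4 × C (aromatic): 1 H each → 4
  2 × C (aromatic): no H
  Total hydrogens = 12.
Molecular formula: C10H12

C10H12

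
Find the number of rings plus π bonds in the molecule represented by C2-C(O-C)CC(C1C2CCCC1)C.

Molecular formula from the SMILES: C12H22O.
DoU = (2C + 2 + N − H − X)/2 = (2·12 + 2 + 0 − 22 − 0)/2 = 4/2 = 2.
(Structurally: 2 ring(s) + 0 π bond(s) = 2.)

2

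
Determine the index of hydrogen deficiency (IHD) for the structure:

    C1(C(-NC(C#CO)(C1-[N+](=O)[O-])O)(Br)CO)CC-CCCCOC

4

Molecular formula from the SMILES: C14H23BrN2O6.
DoU = (2C + 2 + N − H − X)/2 = (2·14 + 2 + 2 − 23 − 1)/2 = 8/2 = 4.
(Structurally: 1 ring(s) + 3 π bond(s) = 4.)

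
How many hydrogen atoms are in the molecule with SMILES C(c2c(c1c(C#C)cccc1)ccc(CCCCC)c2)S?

22

Hydrogens are implicit in SMILES; fill each atom to its normal valence:
  7 × C (aromatic): 1 H each → 7
  5 × C: 2 H each → 10
  5 × C (aromatic): no H
  1 × C: 3 H
  1 × C: 1 H
  1 × C: no H
  1 × S: 1 H
  Total hydrogens = 22.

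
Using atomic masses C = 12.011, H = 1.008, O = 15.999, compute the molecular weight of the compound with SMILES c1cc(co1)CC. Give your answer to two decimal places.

Molecular formula: C6H8O.
M = 6×12.011 + 8×1.008 + 1×15.999 = 96.13 g/mol.

96.13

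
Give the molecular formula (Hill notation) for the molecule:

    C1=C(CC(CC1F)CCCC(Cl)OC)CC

C13H22ClFO

Heavy atoms from the SMILES: 13 C, 1 Cl, 1 F, 1 O.
Implicit hydrogens by atom environment:
  6 × C: 2 H each → 12
  4 × C: 1 H each → 4
  2 × C: 3 H each → 6
  1 × C: no H
  1 × Cl: no H
  1 × F: no H
  1 × O: no H
  Total hydrogens = 22.
Molecular formula: C13H22ClFO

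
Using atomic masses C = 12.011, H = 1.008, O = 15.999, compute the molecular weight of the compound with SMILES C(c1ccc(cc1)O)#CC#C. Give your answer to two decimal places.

142.16

Molecular formula: C10H6O.
M = 10×12.011 + 6×1.008 + 1×15.999 = 142.16 g/mol.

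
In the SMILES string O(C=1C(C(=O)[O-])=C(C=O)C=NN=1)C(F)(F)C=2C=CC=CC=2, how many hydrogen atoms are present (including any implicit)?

7

Hydrogens are implicit in SMILES; fill each atom to its normal valence:
  6 × C (aromatic): 1 H each → 6
  4 × C (aromatic): no H
  3 × O: no H
  2 × C: no H
  2 × F: no H
  2 × N (aromatic): no H
  1 × C: 1 H
  1 × O (charge -1): no H
  Total hydrogens = 7.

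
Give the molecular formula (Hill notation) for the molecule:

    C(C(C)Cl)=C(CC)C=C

Heavy atoms from the SMILES: 8 C, 1 Cl.
Implicit hydrogens by atom environment:
  3 × C: 1 H each → 3
  2 × C: 3 H each → 6
  2 × C: 2 H each → 4
  1 × C: no H
  1 × Cl: no H
  Total hydrogens = 13.
Molecular formula: C8H13Cl

C8H13Cl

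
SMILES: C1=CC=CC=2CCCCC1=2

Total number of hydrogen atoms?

12

Hydrogens are implicit in SMILES; fill each atom to its normal valence:
  4 × C: 2 H each → 8
  4 × C (aromatic): 1 H each → 4
  2 × C (aromatic): no H
  Total hydrogens = 12.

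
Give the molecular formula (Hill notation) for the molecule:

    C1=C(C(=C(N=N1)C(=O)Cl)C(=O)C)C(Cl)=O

Heavy atoms from the SMILES: 8 C, 2 Cl, 2 N, 3 O.
Implicit hydrogens by atom environment:
  3 × C (aromatic): no H
  3 × C: no H
  3 × O: no H
  2 × Cl: no H
  2 × N (aromatic): no H
  1 × C: 3 H
  1 × C (aromatic): 1 H
  Total hydrogens = 4.
Molecular formula: C8H4Cl2N2O3

C8H4Cl2N2O3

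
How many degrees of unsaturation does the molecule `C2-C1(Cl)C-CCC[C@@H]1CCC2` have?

Molecular formula from the SMILES: C10H17Cl.
DoU = (2C + 2 + N − H − X)/2 = (2·10 + 2 + 0 − 17 − 1)/2 = 4/2 = 2.
(Structurally: 2 ring(s) + 0 π bond(s) = 2.)

2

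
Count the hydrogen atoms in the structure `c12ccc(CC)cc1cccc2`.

12

Hydrogens are implicit in SMILES; fill each atom to its normal valence:
  7 × C (aromatic): 1 H each → 7
  3 × C (aromatic): no H
  1 × C: 3 H
  1 × C: 2 H
  Total hydrogens = 12.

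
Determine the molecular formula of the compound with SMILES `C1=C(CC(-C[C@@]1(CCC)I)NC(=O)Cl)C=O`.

C11H15ClINO2

Heavy atoms from the SMILES: 11 C, 1 Cl, 1 I, 1 N, 2 O.
Implicit hydrogens by atom environment:
  4 × C: 2 H each → 8
  3 × C: 1 H each → 3
  3 × C: no H
  2 × O: no H
  1 × C: 3 H
  1 × Cl: no H
  1 × I: no H
  1 × N: 1 H
  Total hydrogens = 15.
Molecular formula: C11H15ClINO2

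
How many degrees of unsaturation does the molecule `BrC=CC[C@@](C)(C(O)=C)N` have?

2

Molecular formula from the SMILES: C7H12BrNO.
DoU = (2C + 2 + N − H − X)/2 = (2·7 + 2 + 1 − 12 − 1)/2 = 4/2 = 2.
(Structurally: 0 ring(s) + 2 π bond(s) = 2.)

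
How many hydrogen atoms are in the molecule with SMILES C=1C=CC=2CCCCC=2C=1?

Hydrogens are implicit in SMILES; fill each atom to its normal valence:
  4 × C: 2 H each → 8
  4 × C (aromatic): 1 H each → 4
  2 × C (aromatic): no H
  Total hydrogens = 12.

12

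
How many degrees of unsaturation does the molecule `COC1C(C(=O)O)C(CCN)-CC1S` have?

2

Molecular formula from the SMILES: C9H17NO3S.
DoU = (2C + 2 + N − H − X)/2 = (2·9 + 2 + 1 − 17 − 0)/2 = 4/2 = 2.
(Structurally: 1 ring(s) + 1 π bond(s) = 2.)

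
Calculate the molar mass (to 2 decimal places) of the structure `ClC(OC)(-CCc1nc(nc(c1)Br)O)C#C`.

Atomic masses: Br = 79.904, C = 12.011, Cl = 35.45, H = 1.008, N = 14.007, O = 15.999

Molecular formula: C10H10BrClN2O2.
M = 1×79.904 + 10×12.011 + 1×35.45 + 10×1.008 + 2×14.007 + 2×15.999 = 305.56 g/mol.

305.56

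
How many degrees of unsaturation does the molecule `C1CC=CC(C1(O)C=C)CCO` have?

3

Molecular formula from the SMILES: C10H16O2.
DoU = (2C + 2 + N − H − X)/2 = (2·10 + 2 + 0 − 16 − 0)/2 = 6/2 = 3.
(Structurally: 1 ring(s) + 2 π bond(s) = 3.)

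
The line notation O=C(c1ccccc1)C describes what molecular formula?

C8H8O

Heavy atoms from the SMILES: 8 C, 1 O.
Implicit hydrogens by atom environment:
  5 × C (aromatic): 1 H each → 5
  1 × C: 3 H
  1 × C (aromatic): no H
  1 × C: no H
  1 × O: no H
  Total hydrogens = 8.
Molecular formula: C8H8O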